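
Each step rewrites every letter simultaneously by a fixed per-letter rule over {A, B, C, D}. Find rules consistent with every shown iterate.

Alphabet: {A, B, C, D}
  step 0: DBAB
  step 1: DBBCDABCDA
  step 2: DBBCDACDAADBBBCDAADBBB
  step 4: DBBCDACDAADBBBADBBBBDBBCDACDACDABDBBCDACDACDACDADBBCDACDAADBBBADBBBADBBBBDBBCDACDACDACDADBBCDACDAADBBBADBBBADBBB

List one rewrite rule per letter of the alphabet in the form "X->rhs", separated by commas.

A->B, B->CDA, C->A, D->DBB

  step 1 ⇒ step 2: DBBCDABCDA ⇒ DBB·CDA·CDA·A·DBB·B·CDA·A·DBB·B
    A ↦ B
    B ↦ CDA
    C ↦ A
    D ↦ DBB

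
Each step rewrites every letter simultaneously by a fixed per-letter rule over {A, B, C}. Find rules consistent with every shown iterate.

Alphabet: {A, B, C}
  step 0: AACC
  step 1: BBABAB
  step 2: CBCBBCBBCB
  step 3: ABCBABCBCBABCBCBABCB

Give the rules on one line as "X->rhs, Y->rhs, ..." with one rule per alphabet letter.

  step 2 ⇒ step 3: CBCBBCBBCB ⇒ AB·CB·AB·CB·CB·AB·CB·CB·AB·CB
    B ↦ CB
    C ↦ AB
  step 0 ⇒ step 1: AACC ⇒ B·B·AB·AB
    A ↦ B

A->B, B->CB, C->AB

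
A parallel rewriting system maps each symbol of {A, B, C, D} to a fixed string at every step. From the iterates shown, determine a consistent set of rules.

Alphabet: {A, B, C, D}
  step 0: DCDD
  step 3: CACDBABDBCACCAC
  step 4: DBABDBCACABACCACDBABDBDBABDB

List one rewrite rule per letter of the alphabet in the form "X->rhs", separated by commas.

A->AB, B->AC, C->DB, D->C

  step 3 ⇒ step 4: CACDBABDBCACCAC ⇒ DB·AB·DB·C·AC·AB·AC·C·AC·DB·AB·DB·DB·AB·DB
    A ↦ AB
    B ↦ AC
    C ↦ DB
    D ↦ C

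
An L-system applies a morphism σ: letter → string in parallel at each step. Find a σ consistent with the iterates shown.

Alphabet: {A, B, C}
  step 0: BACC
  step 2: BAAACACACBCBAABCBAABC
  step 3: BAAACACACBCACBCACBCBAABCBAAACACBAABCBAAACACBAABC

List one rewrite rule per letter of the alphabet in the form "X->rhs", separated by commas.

A->AC, B->BAA, C->BC

  step 2 ⇒ step 3: BAAACACACBCBAABCBAABC ⇒ BAA·AC·AC·AC·BC·AC·BC·AC·BC·BAA·BC·BAA·AC·AC·BAA·BC·BAA·AC·AC·BAA·BC
    A ↦ AC
    B ↦ BAA
    C ↦ BC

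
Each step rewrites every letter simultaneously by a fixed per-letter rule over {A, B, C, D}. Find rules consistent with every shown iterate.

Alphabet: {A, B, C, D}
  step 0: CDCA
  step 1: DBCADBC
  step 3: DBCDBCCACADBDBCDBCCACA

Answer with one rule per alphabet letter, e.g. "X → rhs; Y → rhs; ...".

  step 0 ⇒ step 1: CDCA ⇒ DB·CA·DB·C
    A ↦ C
    C ↦ DB
    D ↦ CA
    B ↦ CA  (constrained at step 1)

A->C, B->CA, C->DB, D->CA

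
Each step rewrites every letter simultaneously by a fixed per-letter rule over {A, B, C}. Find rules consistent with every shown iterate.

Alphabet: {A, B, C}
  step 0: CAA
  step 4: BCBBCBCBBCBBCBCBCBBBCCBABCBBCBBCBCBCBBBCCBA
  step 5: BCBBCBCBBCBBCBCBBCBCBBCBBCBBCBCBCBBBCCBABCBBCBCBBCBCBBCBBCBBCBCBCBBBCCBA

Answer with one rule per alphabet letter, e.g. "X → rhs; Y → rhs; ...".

A->CBA, B->BC, C->B

  step 4 ⇒ step 5: BCBBCBCBBCBBCBCBCBBBCCBABCBBCBBCBCBCBBBCCBA ⇒ BC·B·BC·BC·B·BC·B·BC·BC·B·BC·BC·B·BC·B·BC·B·BC·BC·BC·B·B·BC·CBA·BC·B·BC·BC·B·BC·BC·B·BC·B·BC·B·BC·BC·BC·B·B·BC·CBA
    A ↦ CBA
    B ↦ BC
    C ↦ B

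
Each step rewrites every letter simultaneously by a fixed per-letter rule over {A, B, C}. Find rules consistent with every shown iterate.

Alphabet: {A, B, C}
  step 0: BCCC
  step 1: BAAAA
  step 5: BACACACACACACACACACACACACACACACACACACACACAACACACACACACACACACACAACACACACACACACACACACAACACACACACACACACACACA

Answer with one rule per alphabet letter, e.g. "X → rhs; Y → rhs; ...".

  step 0 ⇒ step 1: BCCC ⇒ BA·A·A·A
    B ↦ BA
    C ↦ A
    A ↦ CAC  (constrained at step 1)

A->CAC, B->BA, C->A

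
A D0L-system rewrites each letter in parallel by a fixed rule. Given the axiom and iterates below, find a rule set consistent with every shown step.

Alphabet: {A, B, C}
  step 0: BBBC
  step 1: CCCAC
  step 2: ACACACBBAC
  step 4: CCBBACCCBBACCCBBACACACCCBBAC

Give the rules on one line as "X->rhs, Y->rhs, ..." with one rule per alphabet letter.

A->BB, B->C, C->AC

  step 1 ⇒ step 2: CCCAC ⇒ AC·AC·AC·BB·AC
    A ↦ BB
    C ↦ AC
  step 0 ⇒ step 1: BBBC ⇒ C·C·C·AC
    B ↦ C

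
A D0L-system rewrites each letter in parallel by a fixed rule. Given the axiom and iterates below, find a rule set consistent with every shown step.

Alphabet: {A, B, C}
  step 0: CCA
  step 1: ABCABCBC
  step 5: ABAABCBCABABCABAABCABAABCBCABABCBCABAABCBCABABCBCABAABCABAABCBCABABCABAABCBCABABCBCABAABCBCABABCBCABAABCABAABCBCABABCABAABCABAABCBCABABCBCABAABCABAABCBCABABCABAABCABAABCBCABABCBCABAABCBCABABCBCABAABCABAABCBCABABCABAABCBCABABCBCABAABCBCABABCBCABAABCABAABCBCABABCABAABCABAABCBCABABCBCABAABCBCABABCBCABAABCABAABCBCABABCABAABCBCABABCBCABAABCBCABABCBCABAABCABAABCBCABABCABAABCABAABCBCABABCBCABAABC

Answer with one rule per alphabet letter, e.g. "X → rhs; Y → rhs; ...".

  step 0 ⇒ step 1: CCA ⇒ ABC·ABC·BC
    A ↦ BC
    C ↦ ABC
    B ↦ ABA  (constrained at step 1)

A->BC, B->ABA, C->ABC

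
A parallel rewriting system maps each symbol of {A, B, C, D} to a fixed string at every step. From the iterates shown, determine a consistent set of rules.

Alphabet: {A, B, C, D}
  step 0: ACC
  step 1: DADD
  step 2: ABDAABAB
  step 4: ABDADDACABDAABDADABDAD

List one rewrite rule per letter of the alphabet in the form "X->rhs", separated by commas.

A->DA, B->C, C->D, D->AB

  step 1 ⇒ step 2: DADD ⇒ AB·DA·AB·AB
    A ↦ DA
    D ↦ AB
    B ↦ C  (constrained at step 2)
  step 0 ⇒ step 1: ACC ⇒ DA·D·D
    C ↦ D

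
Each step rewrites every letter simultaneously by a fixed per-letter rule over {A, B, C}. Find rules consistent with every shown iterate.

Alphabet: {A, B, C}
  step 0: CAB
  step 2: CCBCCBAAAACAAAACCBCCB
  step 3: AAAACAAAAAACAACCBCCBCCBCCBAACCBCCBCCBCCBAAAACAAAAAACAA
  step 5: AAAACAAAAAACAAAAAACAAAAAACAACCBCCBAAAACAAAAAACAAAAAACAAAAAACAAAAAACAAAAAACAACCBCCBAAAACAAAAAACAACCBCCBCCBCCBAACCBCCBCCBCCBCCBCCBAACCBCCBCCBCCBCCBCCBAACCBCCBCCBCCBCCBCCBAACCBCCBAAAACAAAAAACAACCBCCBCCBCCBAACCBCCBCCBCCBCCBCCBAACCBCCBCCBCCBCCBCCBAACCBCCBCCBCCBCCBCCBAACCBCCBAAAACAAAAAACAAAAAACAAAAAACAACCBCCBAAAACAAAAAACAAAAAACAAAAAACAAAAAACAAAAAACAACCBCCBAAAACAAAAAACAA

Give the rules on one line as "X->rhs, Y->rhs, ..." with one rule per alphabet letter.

  step 2 ⇒ step 3: CCBCCBAAAACAAAACCBCCB ⇒ AA·AA·CAA·AA·AA·CAA·CCB·CCB·CCB·CCB·AA·CCB·CCB·CCB·CCB·AA·AA·CAA·AA·AA·CAA
    A ↦ CCB
    B ↦ CAA
    C ↦ AA

A->CCB, B->CAA, C->AA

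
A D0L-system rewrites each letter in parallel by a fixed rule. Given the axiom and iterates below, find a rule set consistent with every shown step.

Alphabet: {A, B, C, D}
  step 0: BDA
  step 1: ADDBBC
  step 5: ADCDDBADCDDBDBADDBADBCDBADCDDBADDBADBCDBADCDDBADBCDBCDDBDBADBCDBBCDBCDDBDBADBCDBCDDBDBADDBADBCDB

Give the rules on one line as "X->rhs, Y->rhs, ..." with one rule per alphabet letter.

  step 0 ⇒ step 1: BDA ⇒ AD·DB·BC
    A ↦ BC
    B ↦ AD
    D ↦ DB
    C ↦ CD  (constrained at step 1)

A->BC, B->AD, C->CD, D->DB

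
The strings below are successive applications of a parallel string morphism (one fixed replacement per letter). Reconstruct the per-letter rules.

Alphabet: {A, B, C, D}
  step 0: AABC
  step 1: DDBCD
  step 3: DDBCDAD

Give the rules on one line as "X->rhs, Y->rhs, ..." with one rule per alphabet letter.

  step 0 ⇒ step 1: AABC ⇒ D·D·BC·D
    A ↦ D
    B ↦ BC
    C ↦ D
    D ↦ A  (constrained at step 1)

A->D, B->BC, C->D, D->A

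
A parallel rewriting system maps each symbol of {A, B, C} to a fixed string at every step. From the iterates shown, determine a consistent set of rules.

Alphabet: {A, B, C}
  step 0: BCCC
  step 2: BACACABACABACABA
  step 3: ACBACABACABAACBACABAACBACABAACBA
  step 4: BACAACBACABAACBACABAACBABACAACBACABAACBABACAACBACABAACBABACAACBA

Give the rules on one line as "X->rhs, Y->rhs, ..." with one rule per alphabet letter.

A->BA, B->AC, C->CA

  step 3 ⇒ step 4: ACBACABACABAACBACABAACBACABAACBA ⇒ BA·CA·AC·BA·CA·BA·AC·BA·CA·BA·AC·BA·BA·CA·AC·BA·CA·BA·AC·BA·BA·CA·AC·BA·CA·BA·AC·BA·BA·CA·AC·BA
    A ↦ BA
    B ↦ AC
    C ↦ CA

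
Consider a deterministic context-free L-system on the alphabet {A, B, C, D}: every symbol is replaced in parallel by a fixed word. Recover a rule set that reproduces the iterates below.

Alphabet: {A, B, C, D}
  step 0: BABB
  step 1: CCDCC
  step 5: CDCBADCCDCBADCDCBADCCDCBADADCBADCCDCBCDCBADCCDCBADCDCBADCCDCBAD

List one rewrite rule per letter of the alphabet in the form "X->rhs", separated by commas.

  step 0 ⇒ step 1: BABB ⇒ C·CD·C·C
    A ↦ CD
    B ↦ C
    C ↦ AD  (constrained at step 1)
    D ↦ CB  (constrained at step 1)

A->CD, B->C, C->AD, D->CB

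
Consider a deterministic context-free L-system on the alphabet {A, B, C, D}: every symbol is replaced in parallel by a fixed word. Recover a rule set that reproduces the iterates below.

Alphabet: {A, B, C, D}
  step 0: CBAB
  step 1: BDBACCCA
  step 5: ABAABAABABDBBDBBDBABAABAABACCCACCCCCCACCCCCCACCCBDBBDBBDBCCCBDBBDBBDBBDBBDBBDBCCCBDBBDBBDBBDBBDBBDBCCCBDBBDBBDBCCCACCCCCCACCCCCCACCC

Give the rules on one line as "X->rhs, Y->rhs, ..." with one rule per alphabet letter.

  step 0 ⇒ step 1: CBAB ⇒ BDB·A·CCC·A
    A ↦ CCC
    B ↦ A
    C ↦ BDB
    D ↦ B  (constrained at step 1)

A->CCC, B->A, C->BDB, D->B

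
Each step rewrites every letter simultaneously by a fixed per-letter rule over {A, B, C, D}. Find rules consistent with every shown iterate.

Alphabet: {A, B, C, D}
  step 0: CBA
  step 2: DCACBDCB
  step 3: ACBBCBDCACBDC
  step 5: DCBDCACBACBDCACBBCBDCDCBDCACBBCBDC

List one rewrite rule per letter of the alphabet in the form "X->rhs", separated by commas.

A->BC, B->DC, C->B, D->AC

  step 2 ⇒ step 3: DCACBDCB ⇒ AC·B·BC·B·DC·AC·B·DC
    A ↦ BC
    B ↦ DC
    C ↦ B
    D ↦ AC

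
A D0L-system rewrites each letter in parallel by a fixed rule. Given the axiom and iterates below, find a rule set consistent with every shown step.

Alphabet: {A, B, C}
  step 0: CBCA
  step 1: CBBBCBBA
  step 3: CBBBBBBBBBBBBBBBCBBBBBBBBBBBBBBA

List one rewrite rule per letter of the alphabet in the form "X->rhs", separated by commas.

A->BA, B->BB, C->CB

  step 0 ⇒ step 1: CBCA ⇒ CB·BB·CB·BA
    A ↦ BA
    B ↦ BB
    C ↦ CB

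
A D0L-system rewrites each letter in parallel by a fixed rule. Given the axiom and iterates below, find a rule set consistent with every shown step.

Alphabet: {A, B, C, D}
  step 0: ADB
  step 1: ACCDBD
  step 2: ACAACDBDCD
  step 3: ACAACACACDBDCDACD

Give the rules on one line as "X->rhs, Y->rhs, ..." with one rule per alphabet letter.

  step 2 ⇒ step 3: ACAACDBDCD ⇒ AC·A·AC·AC·A·CD·BD·CD·A·CD
    A ↦ AC
    B ↦ BD
    C ↦ A
    D ↦ CD

A->AC, B->BD, C->A, D->CD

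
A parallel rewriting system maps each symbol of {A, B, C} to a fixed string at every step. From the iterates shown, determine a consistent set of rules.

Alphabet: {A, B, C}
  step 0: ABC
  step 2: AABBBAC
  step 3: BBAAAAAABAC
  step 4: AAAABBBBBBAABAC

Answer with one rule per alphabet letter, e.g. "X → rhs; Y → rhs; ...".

A->B, B->AA, C->AC

  step 3 ⇒ step 4: BBAAAAAABAC ⇒ AA·AA·B·B·B·B·B·B·AA·B·AC
    A ↦ B
    B ↦ AA
    C ↦ AC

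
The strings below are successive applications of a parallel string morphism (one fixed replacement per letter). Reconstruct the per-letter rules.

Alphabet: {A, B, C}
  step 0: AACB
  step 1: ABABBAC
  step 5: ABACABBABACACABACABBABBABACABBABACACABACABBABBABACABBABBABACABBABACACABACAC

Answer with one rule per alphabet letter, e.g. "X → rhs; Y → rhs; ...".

  step 0 ⇒ step 1: AACB ⇒ AB·AB·B·AC
    A ↦ AB
    B ↦ AC
    C ↦ B

A->AB, B->AC, C->B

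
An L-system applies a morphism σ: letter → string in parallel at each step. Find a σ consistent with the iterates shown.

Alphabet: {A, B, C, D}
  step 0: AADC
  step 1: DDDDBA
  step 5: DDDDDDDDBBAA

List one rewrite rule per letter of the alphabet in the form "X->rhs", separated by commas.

A->DD, B->C, C->A, D->B

  step 0 ⇒ step 1: AADC ⇒ DD·DD·B·A
    A ↦ DD
    C ↦ A
    D ↦ B
    B ↦ C  (constrained at step 1)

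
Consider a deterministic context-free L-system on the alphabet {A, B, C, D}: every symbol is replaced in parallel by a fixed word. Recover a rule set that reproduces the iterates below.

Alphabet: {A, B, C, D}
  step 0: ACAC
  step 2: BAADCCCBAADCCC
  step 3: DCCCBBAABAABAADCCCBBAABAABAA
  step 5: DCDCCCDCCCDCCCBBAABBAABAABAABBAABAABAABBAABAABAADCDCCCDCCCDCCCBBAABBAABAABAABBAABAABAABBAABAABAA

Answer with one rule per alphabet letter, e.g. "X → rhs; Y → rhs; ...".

A->C, B->DC, C->BAA, D->B

  step 2 ⇒ step 3: BAADCCCBAADCCC ⇒ DC·C·C·B·BAA·BAA·BAA·DC·C·C·B·BAA·BAA·BAA
    A ↦ C
    B ↦ DC
    C ↦ BAA
    D ↦ B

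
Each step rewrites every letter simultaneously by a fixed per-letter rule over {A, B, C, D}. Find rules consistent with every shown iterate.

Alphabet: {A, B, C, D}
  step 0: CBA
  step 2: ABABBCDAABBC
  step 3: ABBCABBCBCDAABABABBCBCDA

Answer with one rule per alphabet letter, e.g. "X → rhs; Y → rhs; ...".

  step 2 ⇒ step 3: ABABBCDAABBC ⇒ AB·BC·AB·BC·BC·DA·AB·AB·AB·BC·BC·DA
    A ↦ AB
    B ↦ BC
    C ↦ DA
    D ↦ AB

A->AB, B->BC, C->DA, D->AB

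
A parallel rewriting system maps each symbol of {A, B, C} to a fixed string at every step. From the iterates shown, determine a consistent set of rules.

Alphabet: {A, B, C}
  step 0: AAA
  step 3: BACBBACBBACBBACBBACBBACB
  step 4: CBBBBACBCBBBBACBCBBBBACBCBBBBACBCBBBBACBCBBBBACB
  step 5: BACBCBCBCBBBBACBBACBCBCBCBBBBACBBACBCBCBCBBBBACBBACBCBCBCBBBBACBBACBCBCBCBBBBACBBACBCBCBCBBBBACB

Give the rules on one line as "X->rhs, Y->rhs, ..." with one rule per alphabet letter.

  step 4 ⇒ step 5: CBBBBACBCBBBBACBCBBBBACBCBBBBACBCBBBBACBCBBBBACB ⇒ BA·CB·CB·CB·CB·BB·BA·CB·BA·CB·CB·CB·CB·BB·BA·CB·BA·CB·CB·CB·CB·BB·BA·CB·BA·CB·CB·CB·CB·BB·BA·CB·BA·CB·CB·CB·CB·BB·BA·CB·BA·CB·CB·CB·CB·BB·BA·CB
    A ↦ BB
    B ↦ CB
    C ↦ BA

A->BB, B->CB, C->BA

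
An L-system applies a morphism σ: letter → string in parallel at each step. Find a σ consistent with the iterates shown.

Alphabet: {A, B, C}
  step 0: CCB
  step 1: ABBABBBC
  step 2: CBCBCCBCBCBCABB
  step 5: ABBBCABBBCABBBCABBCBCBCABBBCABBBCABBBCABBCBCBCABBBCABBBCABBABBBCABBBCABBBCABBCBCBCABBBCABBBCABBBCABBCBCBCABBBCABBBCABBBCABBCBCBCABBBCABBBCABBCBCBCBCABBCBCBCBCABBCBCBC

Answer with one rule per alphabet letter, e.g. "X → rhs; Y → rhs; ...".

  step 1 ⇒ step 2: ABBABBBC ⇒ C·BC·BC·C·BC·BC·BC·ABB
    A ↦ C
    B ↦ BC
    C ↦ ABB

A->C, B->BC, C->ABB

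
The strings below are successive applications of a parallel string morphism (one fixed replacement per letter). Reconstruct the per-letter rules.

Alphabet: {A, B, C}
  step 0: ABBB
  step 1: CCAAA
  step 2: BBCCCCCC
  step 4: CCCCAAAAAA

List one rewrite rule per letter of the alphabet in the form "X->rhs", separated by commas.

  step 1 ⇒ step 2: CCAAA ⇒ B·B·CC·CC·CC
    A ↦ CC
    C ↦ B
  step 0 ⇒ step 1: ABBB ⇒ CC·A·A·A
    B ↦ A

A->CC, B->A, C->B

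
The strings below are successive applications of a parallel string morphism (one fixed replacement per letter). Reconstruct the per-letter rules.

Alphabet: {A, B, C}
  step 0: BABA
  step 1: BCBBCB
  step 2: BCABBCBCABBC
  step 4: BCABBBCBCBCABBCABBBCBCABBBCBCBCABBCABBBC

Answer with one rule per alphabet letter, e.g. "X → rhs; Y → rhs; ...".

A->B, B->BC, C->AB

  step 1 ⇒ step 2: BCBBCB ⇒ BC·AB·BC·BC·AB·BC
    B ↦ BC
    C ↦ AB
  step 0 ⇒ step 1: BABA ⇒ BC·B·BC·B
    A ↦ B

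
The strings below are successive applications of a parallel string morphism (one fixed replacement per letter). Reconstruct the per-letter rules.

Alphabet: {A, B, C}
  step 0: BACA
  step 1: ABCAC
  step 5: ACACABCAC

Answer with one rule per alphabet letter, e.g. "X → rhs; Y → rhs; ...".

  step 0 ⇒ step 1: BACA ⇒ AB·C·A·C
    A ↦ C
    B ↦ AB
    C ↦ A

A->C, B->AB, C->A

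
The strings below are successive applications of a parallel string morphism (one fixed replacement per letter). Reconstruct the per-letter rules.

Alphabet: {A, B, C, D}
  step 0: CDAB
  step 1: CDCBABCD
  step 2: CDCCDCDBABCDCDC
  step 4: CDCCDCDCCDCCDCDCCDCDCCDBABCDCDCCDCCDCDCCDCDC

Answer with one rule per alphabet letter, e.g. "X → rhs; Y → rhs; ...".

  step 1 ⇒ step 2: CDCBABCD ⇒ CD·C·CD·CD·BAB·CD·CD·C
    A ↦ BAB
    B ↦ CD
    C ↦ CD
    D ↦ C

A->BAB, B->CD, C->CD, D->C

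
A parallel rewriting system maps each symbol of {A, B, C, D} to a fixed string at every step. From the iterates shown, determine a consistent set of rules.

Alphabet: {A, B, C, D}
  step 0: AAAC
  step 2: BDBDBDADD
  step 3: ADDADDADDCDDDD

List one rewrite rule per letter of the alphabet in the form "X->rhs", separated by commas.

A->C, B->A, C->BD, D->DD

  step 2 ⇒ step 3: BDBDBDADD ⇒ A·DD·A·DD·A·DD·C·DD·DD
    A ↦ C
    B ↦ A
    D ↦ DD
    C ↦ BD  (constrained at step 0)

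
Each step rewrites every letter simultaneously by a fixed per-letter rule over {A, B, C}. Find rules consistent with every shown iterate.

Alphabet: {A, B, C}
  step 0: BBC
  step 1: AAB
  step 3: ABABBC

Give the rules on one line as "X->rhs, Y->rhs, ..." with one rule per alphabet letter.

  step 0 ⇒ step 1: BBC ⇒ A·A·B
    B ↦ A
    C ↦ B
    A ↦ BC  (constrained at step 1)

A->BC, B->A, C->B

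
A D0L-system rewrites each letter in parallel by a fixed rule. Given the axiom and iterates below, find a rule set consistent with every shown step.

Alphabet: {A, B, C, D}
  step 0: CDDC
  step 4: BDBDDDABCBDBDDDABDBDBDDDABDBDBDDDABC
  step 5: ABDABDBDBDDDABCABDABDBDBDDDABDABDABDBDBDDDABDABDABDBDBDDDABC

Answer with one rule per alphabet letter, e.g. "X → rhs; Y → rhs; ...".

A->DD, B->A, C->BC, D->BD

  step 4 ⇒ step 5: BDBDDDABCBDBDDDABDBDBDDDABDBDBDDDABC ⇒ A·BD·A·BD·BD·BD·DD·A·BC·A·BD·A·BD·BD·BD·DD·A·BD·A·BD·A·BD·BD·BD·DD·A·BD·A·BD·A·BD·BD·BD·DD·A·BC
    A ↦ DD
    B ↦ A
    C ↦ BC
    D ↦ BD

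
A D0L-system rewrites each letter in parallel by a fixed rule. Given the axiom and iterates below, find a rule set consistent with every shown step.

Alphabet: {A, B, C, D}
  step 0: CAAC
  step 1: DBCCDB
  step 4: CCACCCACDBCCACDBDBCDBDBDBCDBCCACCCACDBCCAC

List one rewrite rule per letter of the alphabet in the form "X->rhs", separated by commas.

A->C, B->AC, C->DB, D->CC

  step 0 ⇒ step 1: CAAC ⇒ DB·C·C·DB
    A ↦ C
    C ↦ DB
    B ↦ AC  (constrained at step 1)
    D ↦ CC  (constrained at step 1)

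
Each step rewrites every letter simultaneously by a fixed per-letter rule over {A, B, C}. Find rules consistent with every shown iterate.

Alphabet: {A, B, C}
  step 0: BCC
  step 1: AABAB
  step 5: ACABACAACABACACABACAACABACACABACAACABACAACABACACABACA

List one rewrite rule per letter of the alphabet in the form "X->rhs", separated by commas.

  step 0 ⇒ step 1: BCC ⇒ A·AB·AB
    B ↦ A
    C ↦ AB
    A ↦ AC  (constrained at step 1)

A->AC, B->A, C->AB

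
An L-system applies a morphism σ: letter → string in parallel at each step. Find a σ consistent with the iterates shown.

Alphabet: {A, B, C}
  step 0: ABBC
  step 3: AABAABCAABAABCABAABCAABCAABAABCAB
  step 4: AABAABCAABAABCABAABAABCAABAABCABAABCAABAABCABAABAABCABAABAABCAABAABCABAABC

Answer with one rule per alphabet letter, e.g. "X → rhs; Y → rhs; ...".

A->AAB, B->C, C->AB

  step 3 ⇒ step 4: AABAABCAABAABCABAABCAABCAABAABCAB ⇒ AAB·AAB·C·AAB·AAB·C·AB·AAB·AAB·C·AAB·AAB·C·AB·AAB·C·AAB·AAB·C·AB·AAB·AAB·C·AB·AAB·AAB·C·AAB·AAB·C·AB·AAB·C
    A ↦ AAB
    B ↦ C
    C ↦ AB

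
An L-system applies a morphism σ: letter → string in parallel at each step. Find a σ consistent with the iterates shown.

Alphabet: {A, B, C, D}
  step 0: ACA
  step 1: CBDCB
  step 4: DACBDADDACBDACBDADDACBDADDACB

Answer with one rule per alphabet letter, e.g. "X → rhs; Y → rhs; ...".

A->CB, B->AD, C->D, D->DA

  step 0 ⇒ step 1: ACA ⇒ CB·D·CB
    A ↦ CB
    C ↦ D
    B ↦ AD  (constrained at step 1)
    D ↦ DA  (constrained at step 1)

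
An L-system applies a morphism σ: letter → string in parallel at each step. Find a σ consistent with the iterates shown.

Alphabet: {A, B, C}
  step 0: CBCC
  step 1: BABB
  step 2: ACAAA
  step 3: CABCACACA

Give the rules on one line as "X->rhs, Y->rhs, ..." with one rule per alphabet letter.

A->CA, B->A, C->B

  step 2 ⇒ step 3: ACAAA ⇒ CA·B·CA·CA·CA
    A ↦ CA
    C ↦ B
  step 0 ⇒ step 1: CBCC ⇒ B·A·B·B
    B ↦ A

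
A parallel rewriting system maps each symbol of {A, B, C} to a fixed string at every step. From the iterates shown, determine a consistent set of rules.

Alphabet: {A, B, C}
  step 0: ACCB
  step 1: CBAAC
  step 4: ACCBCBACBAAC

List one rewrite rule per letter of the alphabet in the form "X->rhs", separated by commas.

  step 0 ⇒ step 1: ACCB ⇒ CB·A·A·C
    A ↦ CB
    B ↦ C
    C ↦ A

A->CB, B->C, C->A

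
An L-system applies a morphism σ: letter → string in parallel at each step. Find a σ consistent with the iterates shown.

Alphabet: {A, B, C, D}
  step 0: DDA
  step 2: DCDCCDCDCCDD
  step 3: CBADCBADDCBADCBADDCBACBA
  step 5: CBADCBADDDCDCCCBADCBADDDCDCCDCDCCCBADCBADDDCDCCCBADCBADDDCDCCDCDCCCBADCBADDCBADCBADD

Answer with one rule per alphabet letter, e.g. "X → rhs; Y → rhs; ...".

A->CC, B->CD, C->D, D->CBA

  step 2 ⇒ step 3: DCDCCDCDCCDD ⇒ CBA·D·CBA·D·D·CBA·D·CBA·D·D·CBA·CBA
    C ↦ D
    D ↦ CBA
    A ↦ CC  (constrained at step 0)
    B ↦ CD  (constrained at step 3)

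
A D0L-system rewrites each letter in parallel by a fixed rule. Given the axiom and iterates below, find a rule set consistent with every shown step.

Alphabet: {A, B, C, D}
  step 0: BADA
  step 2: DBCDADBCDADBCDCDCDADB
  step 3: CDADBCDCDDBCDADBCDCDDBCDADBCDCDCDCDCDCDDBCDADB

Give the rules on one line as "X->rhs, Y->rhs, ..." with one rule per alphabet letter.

  step 2 ⇒ step 3: DBCDADBCDADBCDCDCDADB ⇒ CD·ADB·CD·CD·DB·CD·ADB·CD·CD·DB·CD·ADB·CD·CD·CD·CD·CD·CD·DB·CD·ADB
    A ↦ DB
    B ↦ ADB
    C ↦ CD
    D ↦ CD

A->DB, B->ADB, C->CD, D->CD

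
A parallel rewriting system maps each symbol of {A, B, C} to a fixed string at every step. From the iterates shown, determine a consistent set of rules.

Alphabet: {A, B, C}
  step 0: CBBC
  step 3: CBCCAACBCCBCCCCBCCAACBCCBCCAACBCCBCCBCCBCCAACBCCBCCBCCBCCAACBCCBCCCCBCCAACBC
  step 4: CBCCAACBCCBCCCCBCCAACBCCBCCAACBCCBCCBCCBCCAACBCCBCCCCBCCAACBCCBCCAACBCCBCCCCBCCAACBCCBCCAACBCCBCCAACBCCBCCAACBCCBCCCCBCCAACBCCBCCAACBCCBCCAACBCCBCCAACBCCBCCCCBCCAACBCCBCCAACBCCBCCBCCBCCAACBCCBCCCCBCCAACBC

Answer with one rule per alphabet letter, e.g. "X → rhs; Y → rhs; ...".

  step 3 ⇒ step 4: CBCCAACBCCBCCCCBCCAACBCCBCCAACBCCBCCBCCBCCAACBCCBCCBCCBCCAACBCCBCCCCBCCAACBC ⇒ CBC·CAA·CBC·CBC·C·C·CBC·CAA·CBC·CBC·CAA·CBC·CBC·CBC·CBC·CAA·CBC·CBC·C·C·CBC·CAA·CBC·CBC·CAA·CBC·CBC·C·C·CBC·CAA·CBC·CBC·CAA·CBC·CBC·CAA·CBC·CBC·CAA·CBC·CBC·C·C·CBC·CAA·CBC·CBC·CAA·CBC·CBC·CAA·CBC·CBC·CAA·CBC·CBC·C·C·CBC·CAA·CBC·CBC·CAA·CBC·CBC·CBC·CBC·CAA·CBC·CBC·C·C·CBC·CAA·CBC
    A ↦ C
    B ↦ CAA
    C ↦ CBC

A->C, B->CAA, C->CBC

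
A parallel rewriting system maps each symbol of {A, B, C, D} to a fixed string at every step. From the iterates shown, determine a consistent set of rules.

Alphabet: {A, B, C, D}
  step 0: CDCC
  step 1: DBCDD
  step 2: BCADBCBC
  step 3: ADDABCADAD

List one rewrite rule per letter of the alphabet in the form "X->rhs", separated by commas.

A->DA, B->A, C->D, D->BC

  step 2 ⇒ step 3: BCADBCBC ⇒ A·D·DA·BC·A·D·A·D
    A ↦ DA
    B ↦ A
    C ↦ D
    D ↦ BC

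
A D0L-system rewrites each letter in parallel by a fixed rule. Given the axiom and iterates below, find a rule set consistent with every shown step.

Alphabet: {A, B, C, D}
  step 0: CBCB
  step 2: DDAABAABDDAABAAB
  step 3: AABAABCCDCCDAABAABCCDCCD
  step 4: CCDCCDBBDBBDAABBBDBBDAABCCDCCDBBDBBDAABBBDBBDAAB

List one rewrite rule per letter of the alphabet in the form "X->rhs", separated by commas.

A->C, B->D, C->BBD, D->AAB

  step 3 ⇒ step 4: AABAABCCDCCDAABAABCCDCCD ⇒ C·C·D·C·C·D·BBD·BBD·AAB·BBD·BBD·AAB·C·C·D·C·C·D·BBD·BBD·AAB·BBD·BBD·AAB
    A ↦ C
    B ↦ D
    C ↦ BBD
    D ↦ AAB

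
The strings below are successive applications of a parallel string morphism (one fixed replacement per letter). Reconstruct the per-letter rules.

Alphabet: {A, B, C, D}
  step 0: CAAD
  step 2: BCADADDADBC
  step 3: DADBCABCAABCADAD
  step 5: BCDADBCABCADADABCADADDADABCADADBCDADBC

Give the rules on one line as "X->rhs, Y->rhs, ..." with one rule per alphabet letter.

A->BC, B->D, C->AD, D->A

  step 2 ⇒ step 3: BCADADDADBC ⇒ D·AD·BC·A·BC·A·A·BC·A·D·AD
    A ↦ BC
    B ↦ D
    C ↦ AD
    D ↦ A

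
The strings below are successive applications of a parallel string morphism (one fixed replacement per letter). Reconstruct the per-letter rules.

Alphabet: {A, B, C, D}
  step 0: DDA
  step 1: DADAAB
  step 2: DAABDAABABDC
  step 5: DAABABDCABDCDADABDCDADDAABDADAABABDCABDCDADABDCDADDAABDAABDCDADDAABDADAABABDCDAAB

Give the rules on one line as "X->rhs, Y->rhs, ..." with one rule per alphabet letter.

  step 1 ⇒ step 2: DADAAB ⇒ DA·AB·DA·AB·AB·DC
    A ↦ AB
    B ↦ DC
    D ↦ DA
    C ↦ D  (constrained at step 2)

A->AB, B->DC, C->D, D->DA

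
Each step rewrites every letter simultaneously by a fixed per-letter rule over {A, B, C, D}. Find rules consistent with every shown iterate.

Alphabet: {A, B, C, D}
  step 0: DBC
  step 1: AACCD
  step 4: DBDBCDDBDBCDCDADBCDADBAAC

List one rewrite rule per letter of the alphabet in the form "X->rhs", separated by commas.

  step 0 ⇒ step 1: DBC ⇒ A·AC·CD
    B ↦ AC
    C ↦ CD
    D ↦ A
    A ↦ DB  (constrained at step 1)

A->DB, B->AC, C->CD, D->A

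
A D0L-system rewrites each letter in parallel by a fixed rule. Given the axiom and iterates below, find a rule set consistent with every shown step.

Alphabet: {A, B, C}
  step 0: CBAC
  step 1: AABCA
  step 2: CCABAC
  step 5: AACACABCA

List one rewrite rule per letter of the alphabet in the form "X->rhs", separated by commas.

A->C, B->AB, C->A

  step 1 ⇒ step 2: AABCA ⇒ C·C·AB·A·C
    A ↦ C
    B ↦ AB
    C ↦ A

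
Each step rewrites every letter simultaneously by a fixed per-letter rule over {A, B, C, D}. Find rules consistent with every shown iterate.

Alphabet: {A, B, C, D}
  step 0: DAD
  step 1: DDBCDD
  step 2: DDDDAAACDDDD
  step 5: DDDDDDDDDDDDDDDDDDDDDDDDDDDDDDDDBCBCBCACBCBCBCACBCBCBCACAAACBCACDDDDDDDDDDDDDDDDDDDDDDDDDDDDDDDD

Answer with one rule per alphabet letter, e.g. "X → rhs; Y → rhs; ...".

A->BC, B->AA, C->AC, D->DD

  step 1 ⇒ step 2: DDBCDD ⇒ DD·DD·AA·AC·DD·DD
    B ↦ AA
    C ↦ AC
    D ↦ DD
  step 0 ⇒ step 1: DAD ⇒ DD·BC·DD
    A ↦ BC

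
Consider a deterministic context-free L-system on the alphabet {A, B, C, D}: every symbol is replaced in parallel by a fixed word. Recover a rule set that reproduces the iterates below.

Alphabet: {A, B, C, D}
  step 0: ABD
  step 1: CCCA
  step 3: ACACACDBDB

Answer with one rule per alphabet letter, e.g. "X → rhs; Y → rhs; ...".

A->CC, B->C, C->DB, D->A

  step 0 ⇒ step 1: ABD ⇒ CC·C·A
    A ↦ CC
    B ↦ C
    D ↦ A
    C ↦ DB  (constrained at step 1)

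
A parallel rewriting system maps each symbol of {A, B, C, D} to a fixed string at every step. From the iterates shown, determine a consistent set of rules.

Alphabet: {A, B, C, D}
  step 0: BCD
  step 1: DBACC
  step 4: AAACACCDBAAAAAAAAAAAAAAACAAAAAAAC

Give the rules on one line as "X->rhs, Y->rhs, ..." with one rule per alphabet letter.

A->AA, B->DB, C->AC, D->C

  step 0 ⇒ step 1: BCD ⇒ DB·AC·C
    B ↦ DB
    C ↦ AC
    D ↦ C
    A ↦ AA  (constrained at step 1)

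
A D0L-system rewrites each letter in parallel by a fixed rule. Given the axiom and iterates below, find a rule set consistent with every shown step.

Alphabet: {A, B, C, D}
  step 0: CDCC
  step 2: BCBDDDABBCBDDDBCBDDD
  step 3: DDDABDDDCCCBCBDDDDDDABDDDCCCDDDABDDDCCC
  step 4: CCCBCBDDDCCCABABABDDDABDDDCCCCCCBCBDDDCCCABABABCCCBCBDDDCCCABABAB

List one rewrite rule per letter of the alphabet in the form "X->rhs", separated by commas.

  step 3 ⇒ step 4: DDDABDDDCCCBCBDDDDDDABDDDCCCDDDABDDDCCC ⇒ C·C·C·BCB·DDD·C·C·C·AB·AB·AB·DDD·AB·DDD·C·C·C·C·C·C·BCB·DDD·C·C·C·AB·AB·AB·C·C·C·BCB·DDD·C·C·C·AB·AB·AB
    A ↦ BCB
    B ↦ DDD
    C ↦ AB
    D ↦ C

A->BCB, B->DDD, C->AB, D->C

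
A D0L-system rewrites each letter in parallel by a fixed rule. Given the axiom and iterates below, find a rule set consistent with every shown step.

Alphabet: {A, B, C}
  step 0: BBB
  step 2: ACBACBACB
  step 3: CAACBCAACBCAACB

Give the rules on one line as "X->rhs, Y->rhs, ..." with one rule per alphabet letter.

A->CA, B->CB, C->A

  step 2 ⇒ step 3: ACBACBACB ⇒ CA·A·CB·CA·A·CB·CA·A·CB
    A ↦ CA
    B ↦ CB
    C ↦ A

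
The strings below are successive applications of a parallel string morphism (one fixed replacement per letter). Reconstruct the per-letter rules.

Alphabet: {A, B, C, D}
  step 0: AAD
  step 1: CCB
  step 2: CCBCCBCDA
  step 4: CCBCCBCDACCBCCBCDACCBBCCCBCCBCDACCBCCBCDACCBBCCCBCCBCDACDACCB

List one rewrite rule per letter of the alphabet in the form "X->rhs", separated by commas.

A->C, B->CDA, C->CCB, D->B

  step 1 ⇒ step 2: CCB ⇒ CCB·CCB·CDA
    B ↦ CDA
    C ↦ CCB
  step 0 ⇒ step 1: AAD ⇒ C·C·B
    A ↦ C
  step 0 ⇒ step 1: AAD ⇒ C·C·B
    D ↦ B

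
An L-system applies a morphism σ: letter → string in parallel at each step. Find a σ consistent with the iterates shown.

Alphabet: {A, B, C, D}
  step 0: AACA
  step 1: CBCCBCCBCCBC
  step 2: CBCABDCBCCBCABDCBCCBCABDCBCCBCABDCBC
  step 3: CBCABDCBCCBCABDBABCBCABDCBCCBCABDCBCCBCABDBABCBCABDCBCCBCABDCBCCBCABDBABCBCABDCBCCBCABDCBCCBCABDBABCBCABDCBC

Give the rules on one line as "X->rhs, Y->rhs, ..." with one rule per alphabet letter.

A->CBC, B->ABD, C->CBC, D->BAB

  step 2 ⇒ step 3: CBCABDCBCCBCABDCBCCBCABDCBCCBCABDCBC ⇒ CBC·ABD·CBC·CBC·ABD·BAB·CBC·ABD·CBC·CBC·ABD·CBC·CBC·ABD·BAB·CBC·ABD·CBC·CBC·ABD·CBC·CBC·ABD·BAB·CBC·ABD·CBC·CBC·ABD·CBC·CBC·ABD·BAB·CBC·ABD·CBC
    A ↦ CBC
    B ↦ ABD
    C ↦ CBC
    D ↦ BAB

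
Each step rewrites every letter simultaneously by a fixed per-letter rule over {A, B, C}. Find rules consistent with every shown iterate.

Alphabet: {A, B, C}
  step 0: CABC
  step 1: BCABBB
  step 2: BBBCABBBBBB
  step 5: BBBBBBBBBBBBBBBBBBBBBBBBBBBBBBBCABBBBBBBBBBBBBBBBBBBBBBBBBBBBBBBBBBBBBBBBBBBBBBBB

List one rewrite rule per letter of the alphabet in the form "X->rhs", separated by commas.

A->CA, B->BB, C->B

  step 1 ⇒ step 2: BCABBB ⇒ BB·B·CA·BB·BB·BB
    A ↦ CA
    B ↦ BB
    C ↦ B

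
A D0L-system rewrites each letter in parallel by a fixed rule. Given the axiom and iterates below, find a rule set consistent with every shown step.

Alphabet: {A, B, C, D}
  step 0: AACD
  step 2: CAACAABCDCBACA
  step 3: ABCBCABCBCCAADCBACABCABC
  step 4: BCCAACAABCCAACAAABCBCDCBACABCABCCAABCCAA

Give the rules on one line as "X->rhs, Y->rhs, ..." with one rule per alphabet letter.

A->BC, B->CA, C->A, D->DCB

  step 3 ⇒ step 4: ABCBCABCBCCAADCBACABCABC ⇒ BC·CA·A·CA·A·BC·CA·A·CA·A·A·BC·BC·DCB·A·CA·BC·A·BC·CA·A·BC·CA·A
    A ↦ BC
    B ↦ CA
    C ↦ A
    D ↦ DCB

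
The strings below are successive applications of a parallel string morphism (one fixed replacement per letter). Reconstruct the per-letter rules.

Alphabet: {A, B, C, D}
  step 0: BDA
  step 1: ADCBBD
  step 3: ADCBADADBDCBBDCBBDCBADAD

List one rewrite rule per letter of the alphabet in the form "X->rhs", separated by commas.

  step 0 ⇒ step 1: BDA ⇒ AD·CB·BD
    A ↦ BD
    B ↦ AD
    D ↦ CB
    C ↦ AD  (constrained at step 1)

A->BD, B->AD, C->AD, D->CB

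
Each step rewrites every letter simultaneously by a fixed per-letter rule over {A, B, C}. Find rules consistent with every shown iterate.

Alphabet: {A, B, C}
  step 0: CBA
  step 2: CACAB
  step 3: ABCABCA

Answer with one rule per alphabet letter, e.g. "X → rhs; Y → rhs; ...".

A->C, B->A, C->AB

  step 2 ⇒ step 3: CACAB ⇒ AB·C·AB·C·A
    A ↦ C
    B ↦ A
    C ↦ AB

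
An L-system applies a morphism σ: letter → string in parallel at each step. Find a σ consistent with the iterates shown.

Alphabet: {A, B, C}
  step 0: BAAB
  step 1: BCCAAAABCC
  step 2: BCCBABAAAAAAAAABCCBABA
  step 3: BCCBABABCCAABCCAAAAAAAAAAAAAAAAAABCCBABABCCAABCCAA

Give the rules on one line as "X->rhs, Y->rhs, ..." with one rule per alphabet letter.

A->AA, B->BCC, C->BA

  step 2 ⇒ step 3: BCCBABAAAAAAAAABCCBABA ⇒ BCC·BA·BA·BCC·AA·BCC·AA·AA·AA·AA·AA·AA·AA·AA·AA·BCC·BA·BA·BCC·AA·BCC·AA
    A ↦ AA
    B ↦ BCC
    C ↦ BA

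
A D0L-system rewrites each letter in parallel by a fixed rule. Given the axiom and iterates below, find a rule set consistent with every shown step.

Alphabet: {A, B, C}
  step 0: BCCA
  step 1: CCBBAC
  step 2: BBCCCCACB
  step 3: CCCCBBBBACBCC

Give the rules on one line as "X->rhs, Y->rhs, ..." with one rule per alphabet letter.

  step 2 ⇒ step 3: BBCCCCACB ⇒ CC·CC·B·B·B·B·AC·B·CC
    A ↦ AC
    B ↦ CC
    C ↦ B

A->AC, B->CC, C->B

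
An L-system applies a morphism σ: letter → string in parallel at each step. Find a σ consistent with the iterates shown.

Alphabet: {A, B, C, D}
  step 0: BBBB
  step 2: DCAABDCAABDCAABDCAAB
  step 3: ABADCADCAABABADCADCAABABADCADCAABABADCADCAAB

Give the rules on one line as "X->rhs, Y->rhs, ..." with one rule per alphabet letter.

A->DCA, B->AB, C->BA, D->A

  step 2 ⇒ step 3: DCAABDCAABDCAABDCAAB ⇒ A·BA·DCA·DCA·AB·A·BA·DCA·DCA·AB·A·BA·DCA·DCA·AB·A·BA·DCA·DCA·AB
    A ↦ DCA
    B ↦ AB
    C ↦ BA
    D ↦ A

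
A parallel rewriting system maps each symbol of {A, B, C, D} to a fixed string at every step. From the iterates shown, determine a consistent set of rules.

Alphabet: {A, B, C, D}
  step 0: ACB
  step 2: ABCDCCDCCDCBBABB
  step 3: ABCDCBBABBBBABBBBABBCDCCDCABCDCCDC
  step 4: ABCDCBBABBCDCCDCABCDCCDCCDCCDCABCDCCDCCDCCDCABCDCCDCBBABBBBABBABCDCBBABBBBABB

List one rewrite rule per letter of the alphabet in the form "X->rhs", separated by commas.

  step 3 ⇒ step 4: ABCDCBBABBBBABBBBABBCDCCDCABCDCCDC ⇒ AB·CDC·BB·A·BB·CDC·CDC·AB·CDC·CDC·CDC·CDC·AB·CDC·CDC·CDC·CDC·AB·CDC·CDC·BB·A·BB·BB·A·BB·AB·CDC·BB·A·BB·BB·A·BB
    A ↦ AB
    B ↦ CDC
    C ↦ BB
    D ↦ A

A->AB, B->CDC, C->BB, D->A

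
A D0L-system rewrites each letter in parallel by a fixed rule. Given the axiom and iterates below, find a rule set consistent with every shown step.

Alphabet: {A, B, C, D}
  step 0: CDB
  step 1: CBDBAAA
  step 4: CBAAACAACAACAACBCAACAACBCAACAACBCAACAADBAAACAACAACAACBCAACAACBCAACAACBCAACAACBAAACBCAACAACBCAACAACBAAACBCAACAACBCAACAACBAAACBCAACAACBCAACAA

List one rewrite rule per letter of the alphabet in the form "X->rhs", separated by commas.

  step 0 ⇒ step 1: CDB ⇒ CB·DB·AAA
    B ↦ AAA
    C ↦ CB
    D ↦ DB
    A ↦ CAA  (constrained at step 1)

A->CAA, B->AAA, C->CB, D->DB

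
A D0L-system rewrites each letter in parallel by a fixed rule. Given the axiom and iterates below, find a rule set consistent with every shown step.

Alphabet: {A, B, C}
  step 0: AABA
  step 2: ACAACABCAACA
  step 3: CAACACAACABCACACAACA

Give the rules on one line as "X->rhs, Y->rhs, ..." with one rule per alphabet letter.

A->CA, B->BC, C->A

  step 2 ⇒ step 3: ACAACABCAACA ⇒ CA·A·CA·CA·A·CA·BC·A·CA·CA·A·CA
    A ↦ CA
    B ↦ BC
    C ↦ A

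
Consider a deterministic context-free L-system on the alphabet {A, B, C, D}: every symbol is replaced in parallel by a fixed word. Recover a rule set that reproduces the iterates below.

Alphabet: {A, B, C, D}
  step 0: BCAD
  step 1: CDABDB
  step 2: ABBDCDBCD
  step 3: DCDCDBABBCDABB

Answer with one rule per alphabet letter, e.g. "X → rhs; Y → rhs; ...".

  step 2 ⇒ step 3: ABBDCDBCD ⇒ D·CD·CD·B·AB·B·CD·AB·B
    A ↦ D
    B ↦ CD
    C ↦ AB
    D ↦ B

A->D, B->CD, C->AB, D->B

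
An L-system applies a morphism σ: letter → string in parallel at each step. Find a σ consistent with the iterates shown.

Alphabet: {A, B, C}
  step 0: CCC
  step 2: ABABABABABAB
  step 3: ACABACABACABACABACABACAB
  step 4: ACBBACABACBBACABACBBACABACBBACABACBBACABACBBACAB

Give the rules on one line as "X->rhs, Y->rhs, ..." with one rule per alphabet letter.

A->AC, B->AB, C->BB

  step 3 ⇒ step 4: ACABACABACABACABACABACAB ⇒ AC·BB·AC·AB·AC·BB·AC·AB·AC·BB·AC·AB·AC·BB·AC·AB·AC·BB·AC·AB·AC·BB·AC·AB
    A ↦ AC
    B ↦ AB
    C ↦ BB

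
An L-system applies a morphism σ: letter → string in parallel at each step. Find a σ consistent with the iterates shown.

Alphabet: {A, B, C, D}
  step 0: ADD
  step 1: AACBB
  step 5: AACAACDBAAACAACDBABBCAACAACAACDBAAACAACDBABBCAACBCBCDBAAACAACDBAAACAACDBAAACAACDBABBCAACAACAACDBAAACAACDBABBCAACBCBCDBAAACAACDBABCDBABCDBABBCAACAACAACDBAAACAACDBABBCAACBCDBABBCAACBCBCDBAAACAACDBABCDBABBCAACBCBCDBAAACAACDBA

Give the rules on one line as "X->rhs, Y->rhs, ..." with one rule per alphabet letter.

  step 0 ⇒ step 1: ADD ⇒ AAC·B·B
    A ↦ AAC
    D ↦ B
    B ↦ BC  (constrained at step 1)
    C ↦ DBA  (constrained at step 1)

A->AAC, B->BC, C->DBA, D->B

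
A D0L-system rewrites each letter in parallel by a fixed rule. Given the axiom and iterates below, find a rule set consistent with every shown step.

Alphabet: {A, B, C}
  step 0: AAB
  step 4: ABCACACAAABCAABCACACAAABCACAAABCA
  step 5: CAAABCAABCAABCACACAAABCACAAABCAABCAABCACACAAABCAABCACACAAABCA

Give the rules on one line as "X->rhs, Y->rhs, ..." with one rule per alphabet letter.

A->CA, B->A, C->AB

  step 4 ⇒ step 5: ABCACACAAABCAABCACACAAABCACAAABCA ⇒ CA·A·AB·CA·AB·CA·AB·CA·CA·CA·A·AB·CA·CA·A·AB·CA·AB·CA·AB·CA·CA·CA·A·AB·CA·AB·CA·CA·CA·A·AB·CA
    A ↦ CA
    B ↦ A
    C ↦ AB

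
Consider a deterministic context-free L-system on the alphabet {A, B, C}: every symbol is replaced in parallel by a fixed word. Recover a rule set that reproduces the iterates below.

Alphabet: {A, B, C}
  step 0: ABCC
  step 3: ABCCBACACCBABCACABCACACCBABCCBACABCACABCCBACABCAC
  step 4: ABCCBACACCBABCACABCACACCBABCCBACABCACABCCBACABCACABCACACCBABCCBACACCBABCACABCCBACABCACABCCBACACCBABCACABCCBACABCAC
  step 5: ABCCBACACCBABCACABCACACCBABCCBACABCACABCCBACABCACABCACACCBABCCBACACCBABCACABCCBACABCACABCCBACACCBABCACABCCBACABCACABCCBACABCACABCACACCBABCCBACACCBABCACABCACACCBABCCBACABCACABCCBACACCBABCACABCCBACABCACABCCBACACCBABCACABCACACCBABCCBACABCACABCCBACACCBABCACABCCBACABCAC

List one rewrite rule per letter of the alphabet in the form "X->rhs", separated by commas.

  step 4 ⇒ step 5: ABCCBACACCBABCACABCACACCBABCCBACABCACABCCBACABCACABCACACCBABCCBACACCBABCACABCCBACABCACABCCBACACCBABCACABCCBACABCAC ⇒ ABC·CB·AC·AC·CB·ABC·AC·ABC·AC·AC·CB·ABC·CB·AC·ABC·AC·ABC·CB·AC·ABC·AC·ABC·AC·AC·CB·ABC·CB·AC·AC·CB·ABC·AC·ABC·CB·AC·ABC·AC·ABC·CB·AC·AC·CB·ABC·AC·ABC·CB·AC·ABC·AC·ABC·CB·AC·ABC·AC·ABC·AC·AC·CB·ABC·CB·AC·AC·CB·ABC·AC·ABC·AC·AC·CB·ABC·CB·AC·ABC·AC·ABC·CB·AC·AC·CB·ABC·AC·ABC·CB·AC·ABC·AC·ABC·CB·AC·AC·CB·ABC·AC·ABC·AC·AC·CB·ABC·CB·AC·ABC·AC·ABC·CB·AC·AC·CB·ABC·AC·ABC·CB·AC·ABC·AC
    A ↦ ABC
    B ↦ CB
    C ↦ AC

A->ABC, B->CB, C->AC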